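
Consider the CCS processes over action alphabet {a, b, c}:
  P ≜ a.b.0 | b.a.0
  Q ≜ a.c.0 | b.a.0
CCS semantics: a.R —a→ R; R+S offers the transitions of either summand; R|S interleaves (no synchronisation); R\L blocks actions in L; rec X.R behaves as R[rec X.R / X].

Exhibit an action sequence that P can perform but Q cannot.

P's transition system — 9 states:
  m0 = a.b.0 | b.a.0 :: --a--▸ m1, --b--▸ m2
  m1 = b.0 | b.a.0 :: --b--▸ m3, --b--▸ m4
  m2 = a.b.0 | a.0 :: --a--▸ m4, --a--▸ m5
  m3 = 0 | b.a.0 :: --b--▸ m6
  m4 = b.0 | a.0 :: --a--▸ m7, --b--▸ m6
  m5 = a.b.0 | 0 :: --a--▸ m7
  m6 = 0 | a.0 :: --a--▸ m8
  m7 = b.0 | 0 :: --b--▸ m8
  m8 = 0 | 0 :: stopped
Q's transition system — 9 states:
  n0 = a.c.0 | b.a.0 :: --a--▸ n1, --b--▸ n2
  n1 = c.0 | b.a.0 :: --b--▸ n3, --c--▸ n4
  n2 = a.c.0 | a.0 :: --a--▸ n3, --a--▸ n5
  n3 = c.0 | a.0 :: --a--▸ n6, --c--▸ n7
  n4 = 0 | b.a.0 :: --b--▸ n7
  n5 = a.c.0 | 0 :: --a--▸ n6
  n6 = c.0 | 0 :: --c--▸ n8
  n7 = 0 | a.0 :: --a--▸ n8
  n8 = 0 | 0 :: stopped
Trace ⟨abb⟩ through P, begin at {m0}:
  after a @ step 1: {m1}
  after b @ step 2: {m3, m4}
  after b @ step 3: {m6}
  — P admits the full trace.
Trace ⟨abb⟩ through Q, begin at {n0}:
  after a @ step 1: {n1}
  after b @ step 2: {n3}
  after b @ step 3: ∅  — Q cannot continue

abb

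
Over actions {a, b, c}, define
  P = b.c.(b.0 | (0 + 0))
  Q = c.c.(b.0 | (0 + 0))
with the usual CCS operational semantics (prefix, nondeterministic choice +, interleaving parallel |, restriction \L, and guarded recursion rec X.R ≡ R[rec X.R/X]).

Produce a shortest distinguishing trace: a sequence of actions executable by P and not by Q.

b

Reachable graph of P (4 states):
  m0 = b.c.(b.0 | (0 + 0)) has moves -b-> m1
  m1 = c.(b.0 | (0 + 0)) has moves -c-> m2
  m2 = b.0 | (0 + 0) has moves -b-> m3
  m3 = 0 | (0 + 0) has moves ∅
Reachable graph of Q (4 states):
  n0 = c.c.(b.0 | (0 + 0)) has moves -c-> n1
  n1 = c.(b.0 | (0 + 0)) has moves -c-> n2
  n2 = b.0 | (0 + 0) has moves -b-> n3
  n3 = 0 | (0 + 0) has moves ∅
Trace ⟨b⟩ through P, begin at {m0}:
  step 1 (b): {m1}
  ✓ P
Trace ⟨b⟩ through Q, begin at {n0}:
  step 1 (b): ∅  — Q cannot continue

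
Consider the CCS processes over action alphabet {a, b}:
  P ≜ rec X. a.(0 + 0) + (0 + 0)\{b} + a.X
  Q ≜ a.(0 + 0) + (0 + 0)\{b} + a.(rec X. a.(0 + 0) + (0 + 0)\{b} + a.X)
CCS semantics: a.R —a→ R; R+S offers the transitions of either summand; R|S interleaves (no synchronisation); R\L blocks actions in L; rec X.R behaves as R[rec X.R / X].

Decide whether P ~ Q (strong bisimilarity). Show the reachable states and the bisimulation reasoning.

YES

LTS(P): 2 reachable states
  m0 = rec X. a.(0 + 0) + (0 + 0)\{b} + a.X ⊢ =a=> m0, =a=> m1
  m1 = 0 + 0 ⊢ stopped
LTS(Q): 3 reachable states
  n0 = a.(0 + 0) + (0 + 0)\{b} + a.(rec X. a.(0 + 0) + (0 + 0)\{b} + a.X) ⊢ =a=> n1, =a=> n2
  n1 = 0 + 0 ⊢ stopped
  n2 = rec X. a.(0 + 0) + (0 + 0)\{b} + a.X ⊢ =a=> n1, =a=> n2
Coarsest stable partition (strong bisimilarity classes):
  B0 = {m0, n0, n2}
  B1 = {m1, n1}
m0 ∈ B0, n0 ∈ B0 → same block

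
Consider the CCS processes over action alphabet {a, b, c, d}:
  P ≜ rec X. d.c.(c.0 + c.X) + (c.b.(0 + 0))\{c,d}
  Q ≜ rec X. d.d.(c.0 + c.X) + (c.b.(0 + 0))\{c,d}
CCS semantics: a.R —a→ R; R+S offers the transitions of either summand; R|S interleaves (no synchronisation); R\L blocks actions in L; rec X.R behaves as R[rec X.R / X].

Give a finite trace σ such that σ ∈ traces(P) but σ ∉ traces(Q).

dc

LTS(P): 4 reachable states
  m0 = rec X. d.c.(c.0 + c.X) + (c.b.(0 + 0))\{c,d} :: =d=> m1
  m1 = c.(c.0 + c.(rec X. d.c.(c.0 + c.X) + (c.b.(0 + 0))\{c,d})) :: =c=> m2
  m2 = c.0 + c.(rec X. d.c.(c.0 + c.X) + (c.b.(0 + 0))\{c,d}) :: =c=> m0, =c=> m3
  m3 = 0 :: ∅
LTS(Q): 4 reachable states
  n0 = rec X. d.d.(c.0 + c.X) + (c.b.(0 + 0))\{c,d} :: =d=> n1
  n1 = d.(c.0 + c.(rec X. d.d.(c.0 + c.X) + (c.b.(0 + 0))\{c,d})) :: =d=> n2
  n2 = c.0 + c.(rec X. d.d.(c.0 + c.X) + (c.b.(0 + 0))\{c,d}) :: =c=> n0, =c=> n3
  n3 = 0 :: ∅
Executing dc from P (initial set {m0}):
  [1] d ⇒ {m1}
  [2] c ⇒ {m2}
  — P admits the full trace.
Executing dc from Q (initial set {n0}):
  [1] d ⇒ {n1}
  [2] c ⇒ ∅  — Q cannot continue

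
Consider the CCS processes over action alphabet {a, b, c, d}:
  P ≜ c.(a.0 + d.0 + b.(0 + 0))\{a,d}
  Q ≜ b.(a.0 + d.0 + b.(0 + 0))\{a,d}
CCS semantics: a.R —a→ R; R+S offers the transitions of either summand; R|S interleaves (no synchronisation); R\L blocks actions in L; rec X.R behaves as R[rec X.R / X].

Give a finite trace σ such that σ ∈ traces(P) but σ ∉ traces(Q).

P's transition system — 3 states:
  u0 = c.(a.0 + d.0 + b.(0 + 0))\{a,d} has moves —c→ u1
  u1 = (a.0 + d.0 + b.(0 + 0))\{a,d} has moves —b→ u2
  u2 = (0 + 0)\{a,d} has moves deadlocked
Q's transition system — 3 states:
  v0 = b.(a.0 + d.0 + b.(0 + 0))\{a,d} has moves —b→ v1
  v1 = (a.0 + d.0 + b.(0 + 0))\{a,d} has moves —b→ v2
  v2 = (0 + 0)\{a,d} has moves deadlocked
Trace ⟨c⟩ through P, begin at {u0}:
  after c @ step 1: {u1}
  — P admits the full trace.
Trace ⟨c⟩ through Q, begin at {v0}:
  after c @ step 1: ∅ (Q stuck)

c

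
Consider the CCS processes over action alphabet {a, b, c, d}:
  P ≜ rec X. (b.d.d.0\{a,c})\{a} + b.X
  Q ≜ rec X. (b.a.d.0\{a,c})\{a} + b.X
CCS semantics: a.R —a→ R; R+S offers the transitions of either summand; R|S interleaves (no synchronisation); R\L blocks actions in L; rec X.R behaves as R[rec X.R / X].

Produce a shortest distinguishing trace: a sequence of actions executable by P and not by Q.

P's transition system — 4 states:
  s0 = rec X. (b.d.d.0\{a,c})\{a} + b.X has moves —b→ s0, —b→ s1
  s1 = (d.d.0\{a,c})\{a} has moves —d→ s2
  s2 = (d.0\{a,c})\{a} has moves —d→ s3
  s3 = 0\{a,c}\{a} has moves ∅
Q's transition system — 2 states:
  t0 = rec X. (b.a.d.0\{a,c})\{a} + b.X has moves —b→ t0, —b→ t1
  t1 = (a.d.0\{a,c})\{a} has moves ∅
Trace ⟨bd⟩ through P, begin at {s0}:
  step 1 (b): {s0, s1}
  step 2 (d): {s2}
  — P admits the full trace.
Trace ⟨bd⟩ through Q, begin at {t0}:
  step 1 (b): {t0, t1}
  step 2 (d): ∅ (Q stuck)

bd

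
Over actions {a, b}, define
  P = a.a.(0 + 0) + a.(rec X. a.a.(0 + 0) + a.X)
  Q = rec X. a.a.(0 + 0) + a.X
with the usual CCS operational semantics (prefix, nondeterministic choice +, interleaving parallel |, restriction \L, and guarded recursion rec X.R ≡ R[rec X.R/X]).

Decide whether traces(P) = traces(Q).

Reachable graph of P (4 states):
  p0 = a.a.(0 + 0) + a.(rec X. a.a.(0 + 0) + a.X) has moves --a--▸ p1, --a--▸ p2
  p1 = a.(0 + 0) has moves --a--▸ p3
  p2 = rec X. a.a.(0 + 0) + a.X has moves --a--▸ p1, --a--▸ p2
  p3 = 0 + 0 has moves deadlocked
Reachable graph of Q (3 states):
  q0 = rec X. a.a.(0 + 0) + a.X has moves --a--▸ q0, --a--▸ q1
  q1 = a.(0 + 0) has moves --a--▸ q2
  q2 = 0 + 0 has moves deadlocked
Coarsest stable partition (strong bisimilarity classes):
  B0 = {p0, p2, q0}
  B1 = {p1, q1}
  B2 = {p3, q2}
p0 ∈ B0, q0 ∈ B0 → same block
Bisimilar ⇒ trace-equivalent.

traces(P) = traces(Q)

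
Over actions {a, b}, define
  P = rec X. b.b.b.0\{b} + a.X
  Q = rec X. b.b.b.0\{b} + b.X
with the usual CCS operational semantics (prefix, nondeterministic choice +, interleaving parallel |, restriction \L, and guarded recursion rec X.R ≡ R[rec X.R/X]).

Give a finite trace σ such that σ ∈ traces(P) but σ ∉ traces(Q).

LTS(P): 4 reachable states
  s0 = rec X. b.b.b.0\{b} + a.X :: =a=> s0, =b=> s1
  s1 = b.b.0\{b} :: =b=> s2
  s2 = b.0\{b} :: =b=> s3
  s3 = 0\{b} :: deadlocked
LTS(Q): 4 reachable states
  t0 = rec X. b.b.b.0\{b} + b.X :: =b=> t0, =b=> t1
  t1 = b.b.0\{b} :: =b=> t2
  t2 = b.0\{b} :: =b=> t3
  t3 = 0\{b} :: deadlocked
Executing a from P (initial set {s0}):
  step 1 (a): {s0}
  ✓ P
Executing a from Q (initial set {t0}):
  step 1 (a): no successor for Q

a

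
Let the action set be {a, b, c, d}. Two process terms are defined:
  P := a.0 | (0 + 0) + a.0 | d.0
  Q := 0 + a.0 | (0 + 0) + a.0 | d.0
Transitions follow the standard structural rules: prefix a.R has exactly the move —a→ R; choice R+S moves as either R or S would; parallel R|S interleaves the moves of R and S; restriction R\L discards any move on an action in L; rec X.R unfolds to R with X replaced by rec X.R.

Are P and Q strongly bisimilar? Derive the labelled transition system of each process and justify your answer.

P ~ Q

Reachable graph of P (5 states):
  u0 = a.0 | (0 + 0) + a.0 | d.0 | =a=> u1, =a=> u2, =d=> u3
  u1 = 0 | (0 + 0) | deadlocked
  u2 = 0 | d.0 | =d=> u4
  u3 = a.0 | 0 | =a=> u4
  u4 = 0 | 0 | deadlocked
Reachable graph of Q (5 states):
  v0 = 0 + a.0 | (0 + 0) + a.0 | d.0 | =a=> v1, =a=> v2, =d=> v3
  v1 = 0 | (0 + 0) | deadlocked
  v2 = 0 | d.0 | =d=> v4
  v3 = a.0 | 0 | =a=> v4
  v4 = 0 | 0 | deadlocked
Bisimilarity quotient blocks:
  B0 = {u0, v0}
  B1 = {u2, v2}
  B2 = {u1, u4, v1, v4}
  B3 = {u3, v3}
u0 ∈ B0, v0 ∈ B0 → same block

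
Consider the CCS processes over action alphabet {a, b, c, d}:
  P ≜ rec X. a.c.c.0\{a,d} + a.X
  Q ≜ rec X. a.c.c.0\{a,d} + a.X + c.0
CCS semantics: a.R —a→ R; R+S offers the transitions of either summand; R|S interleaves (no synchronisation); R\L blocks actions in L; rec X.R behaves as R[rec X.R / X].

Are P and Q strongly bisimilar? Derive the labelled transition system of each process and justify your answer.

NO

P's transition system — 4 states:
  m0 = rec X. a.c.c.0\{a,d} + a.X :: =a=> m0, =a=> m1
  m1 = c.c.0\{a,d} :: =c=> m2
  m2 = c.0\{a,d} :: =c=> m3
  m3 = 0\{a,d} :: stopped
Q's transition system — 5 states:
  n0 = rec X. a.c.c.0\{a,d} + a.X + c.0 :: =a=> n0, =a=> n1, =c=> n2
  n1 = c.c.0\{a,d} :: =c=> n3
  n2 = 0 :: stopped
  n3 = c.0\{a,d} :: =c=> n4
  n4 = 0\{a,d} :: stopped
Bisimilarity quotient blocks:
  B0 = {m0}
  B1 = {m1, n1}
  B2 = {m2, n3}
  B3 = {m3, n2, n4}
  B4 = {n0}
m0 ∈ B0, n0 ∈ B4 → different blocks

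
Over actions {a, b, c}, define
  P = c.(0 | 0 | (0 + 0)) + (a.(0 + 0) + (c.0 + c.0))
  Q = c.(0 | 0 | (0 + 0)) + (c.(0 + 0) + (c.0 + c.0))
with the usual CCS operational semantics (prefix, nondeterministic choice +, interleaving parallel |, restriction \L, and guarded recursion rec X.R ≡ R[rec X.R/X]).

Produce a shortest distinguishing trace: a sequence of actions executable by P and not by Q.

Reachable graph of P (4 states):
  m0 = c.(0 | 0 | (0 + 0)) + (a.(0 + 0) + (c.0 + c.0)) → =a=> m1, =c=> m2, =c=> m3
  m1 = 0 + 0 → ∅
  m2 = 0 → ∅
  m3 = 0 | 0 | (0 + 0) → ∅
Reachable graph of Q (4 states):
  n0 = c.(0 | 0 | (0 + 0)) + (c.(0 + 0) + (c.0 + c.0)) → =c=> n1, =c=> n2, =c=> n3
  n1 = 0 → ∅
  n2 = 0 + 0 → ∅
  n3 = 0 | 0 | (0 + 0) → ∅
Run σ = ⟨a⟩ on P: start {m0}
  [1] a ⇒ {m1}
  P completes σ.
Run σ = ⟨a⟩ on Q: start {n0}
  [1] a ⇒ no successor for Q

a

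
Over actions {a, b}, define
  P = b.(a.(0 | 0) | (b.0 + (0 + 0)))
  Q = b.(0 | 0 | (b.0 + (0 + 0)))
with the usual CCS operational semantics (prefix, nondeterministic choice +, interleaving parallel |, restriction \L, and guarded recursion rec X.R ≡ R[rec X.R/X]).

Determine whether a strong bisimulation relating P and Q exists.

LTS(P): 5 reachable states
  u0 = b.(a.(0 | 0) | (b.0 + (0 + 0))) :: =b=> u1
  u1 = a.(0 | 0) | (b.0 + (0 + 0)) :: =a=> u2, =b=> u3
  u2 = 0 | 0 | (b.0 + (0 + 0)) :: =b=> u4
  u3 = a.(0 | 0) | 0 :: =a=> u4
  u4 = 0 | 0 | 0 :: (no moves)
LTS(Q): 3 reachable states
  v0 = b.(0 | 0 | (b.0 + (0 + 0))) :: =b=> v1
  v1 = 0 | 0 | (b.0 + (0 + 0)) :: =b=> v2
  v2 = 0 | 0 | 0 :: (no moves)
Bisimilarity quotient blocks:
  B0 = {u0}
  B1 = {u1}
  B2 = {u2, v1}
  B3 = {u4, v2}
  B4 = {u3}
  B5 = {v0}
u0 ∈ B0, v0 ∈ B5 → different blocks

not bisimilar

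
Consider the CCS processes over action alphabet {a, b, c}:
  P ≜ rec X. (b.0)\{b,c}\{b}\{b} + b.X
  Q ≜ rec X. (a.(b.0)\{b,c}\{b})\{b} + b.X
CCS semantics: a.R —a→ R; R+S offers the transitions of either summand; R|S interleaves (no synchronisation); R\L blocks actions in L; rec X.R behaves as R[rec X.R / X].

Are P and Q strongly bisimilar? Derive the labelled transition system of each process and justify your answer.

P's transition system — 1 states:
  s0 = rec X. (b.0)\{b,c}\{b}\{b} + b.X has moves =b=> s0
Q's transition system — 2 states:
  t0 = rec X. (a.(b.0)\{b,c}\{b})\{b} + b.X has moves =a=> t1, =b=> t0
  t1 = (b.0)\{b,c}\{b}\{b} has moves ∅
Bisimilarity quotient blocks:
  B0 = {s0}
  B1 = {t0}
  B2 = {t1}
s0 ∈ B0, t0 ∈ B1 → different blocks

P ≁ Q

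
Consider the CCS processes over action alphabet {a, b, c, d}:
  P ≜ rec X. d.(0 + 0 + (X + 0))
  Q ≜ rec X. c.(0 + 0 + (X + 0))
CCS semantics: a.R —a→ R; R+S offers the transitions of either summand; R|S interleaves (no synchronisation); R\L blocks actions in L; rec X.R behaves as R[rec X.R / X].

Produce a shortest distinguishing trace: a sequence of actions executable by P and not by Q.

Reachable graph of P (2 states):
  m0 = rec X. d.(0 + 0 + (X + 0)) | =d=> m1
  m1 = 0 + 0 + ((rec X. d.(0 + 0 + (X + 0))) + 0) | =d=> m1
Reachable graph of Q (2 states):
  n0 = rec X. c.(0 + 0 + (X + 0)) | =c=> n1
  n1 = 0 + 0 + ((rec X. c.(0 + 0 + (X + 0))) + 0) | =c=> n1
Trace ⟨d⟩ through P, begin at {m0}:
  step 1 (d): {m1}
  ✓ P
Trace ⟨d⟩ through Q, begin at {n0}:
  step 1 (d): ∅  — Q cannot continue

d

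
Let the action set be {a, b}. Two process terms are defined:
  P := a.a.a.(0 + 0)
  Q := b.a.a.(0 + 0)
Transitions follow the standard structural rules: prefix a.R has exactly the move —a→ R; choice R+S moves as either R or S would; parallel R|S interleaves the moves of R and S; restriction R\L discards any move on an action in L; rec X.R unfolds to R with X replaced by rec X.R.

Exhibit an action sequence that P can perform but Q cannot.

a

Reachable graph of P (4 states):
  u0 = a.a.a.(0 + 0) :: -a-> u1
  u1 = a.a.(0 + 0) :: -a-> u2
  u2 = a.(0 + 0) :: -a-> u3
  u3 = 0 + 0 :: stopped
Reachable graph of Q (4 states):
  v0 = b.a.a.(0 + 0) :: -b-> v1
  v1 = a.a.(0 + 0) :: -a-> v2
  v2 = a.(0 + 0) :: -a-> v3
  v3 = 0 + 0 :: stopped
Trace ⟨a⟩ through P, begin at {u0}:
  after a @ step 1: {u1}
  ✓ P
Trace ⟨a⟩ through Q, begin at {v0}:
  after a @ step 1: ∅  — Q cannot continue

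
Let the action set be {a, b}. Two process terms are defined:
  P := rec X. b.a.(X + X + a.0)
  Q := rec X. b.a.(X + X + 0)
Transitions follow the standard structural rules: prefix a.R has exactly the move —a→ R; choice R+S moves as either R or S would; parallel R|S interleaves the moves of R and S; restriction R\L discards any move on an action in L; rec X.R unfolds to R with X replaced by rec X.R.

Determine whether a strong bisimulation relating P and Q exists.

Reachable graph of P (4 states):
  p0 = rec X. b.a.(X + X + a.0) ⊢ ··b··> p1
  p1 = a.((rec X. b.a.(X + X + a.0)) + (rec X. b.a.(X + X + a.0)) + a.0) ⊢ ··a··> p2
  p2 = (rec X. b.a.(X + X + a.0)) + (rec X. b.a.(X + X + a.0)) + a.0 ⊢ ··a··> p3, ··b··> p1
  p3 = 0 ⊢ ·
Reachable graph of Q (3 states):
  q0 = rec X. b.a.(X + X + 0) ⊢ ··b··> q1
  q1 = a.((rec X. b.a.(X + X + 0)) + (rec X. b.a.(X + X + 0)) + 0) ⊢ ··a··> q2
  q2 = (rec X. b.a.(X + X + 0)) + (rec X. b.a.(X + X + 0)) + 0 ⊢ ··b··> q1
Coarsest stable partition (strong bisimilarity classes):
  B0 = {p0}
  B1 = {p1}
  B2 = {p2}
  B3 = {p3}
  B4 = {q0, q2}
  B5 = {q1}
p0 ∈ B0, q0 ∈ B4 → different blocks

not bisimilar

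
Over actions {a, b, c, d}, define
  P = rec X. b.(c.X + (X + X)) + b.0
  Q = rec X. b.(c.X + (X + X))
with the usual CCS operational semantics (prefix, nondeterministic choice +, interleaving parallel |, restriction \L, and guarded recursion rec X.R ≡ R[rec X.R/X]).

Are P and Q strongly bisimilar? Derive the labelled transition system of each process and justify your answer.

P's transition system — 3 states:
  s0 = rec X. b.(c.X + (X + X)) + b.0 → —b→ s1, —b→ s2
  s1 = 0 → (no moves)
  s2 = c.(rec X. b.(c.X + (X + X)) + b.0) + ((rec X. b.(c.X + (X + X)) + b.0) + (rec X. b.(c.X + (X + X)) + b.0)) → —b→ s1, —b→ s2, —c→ s0
Q's transition system — 2 states:
  t0 = rec X. b.(c.X + (X + X)) → —b→ t1
  t1 = c.(rec X. b.(c.X + (X + X))) + ((rec X. b.(c.X + (X + X))) + (rec X. b.(c.X + (X + X)))) → —b→ t1, —c→ t0
Partition-refinement fixed point:
  B0 = {s0}
  B1 = {s2}
  B2 = {s1}
  B3 = {t0}
  B4 = {t1}
s0 ∈ B0, t0 ∈ B3 → different blocks

not bisimilar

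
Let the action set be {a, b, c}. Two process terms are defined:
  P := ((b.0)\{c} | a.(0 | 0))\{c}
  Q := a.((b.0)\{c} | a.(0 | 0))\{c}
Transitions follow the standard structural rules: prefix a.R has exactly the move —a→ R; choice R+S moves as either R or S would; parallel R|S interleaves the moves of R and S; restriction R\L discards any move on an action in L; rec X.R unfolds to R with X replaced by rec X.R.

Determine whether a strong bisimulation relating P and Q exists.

P ≁ Q

LTS(P): 4 reachable states
  s0 = ((b.0)\{c} | a.(0 | 0))\{c} :: —a→ s1, —b→ s2
  s1 = ((b.0)\{c} | (0 | 0))\{c} :: —b→ s3
  s2 = (0\{c} | a.(0 | 0))\{c} :: —a→ s3
  s3 = (0\{c} | (0 | 0))\{c} :: ∅
LTS(Q): 5 reachable states
  t0 = a.((b.0)\{c} | a.(0 | 0))\{c} :: —a→ t1
  t1 = ((b.0)\{c} | a.(0 | 0))\{c} :: —a→ t2, —b→ t3
  t2 = ((b.0)\{c} | (0 | 0))\{c} :: —b→ t4
  t3 = (0\{c} | a.(0 | 0))\{c} :: —a→ t4
  t4 = (0\{c} | (0 | 0))\{c} :: ∅
Partition-refinement fixed point:
  B0 = {s0, t1}
  B1 = {s1, t2}
  B2 = {s3, t4}
  B3 = {s2, t3}
  B4 = {t0}
s0 ∈ B0, t0 ∈ B4 → different blocks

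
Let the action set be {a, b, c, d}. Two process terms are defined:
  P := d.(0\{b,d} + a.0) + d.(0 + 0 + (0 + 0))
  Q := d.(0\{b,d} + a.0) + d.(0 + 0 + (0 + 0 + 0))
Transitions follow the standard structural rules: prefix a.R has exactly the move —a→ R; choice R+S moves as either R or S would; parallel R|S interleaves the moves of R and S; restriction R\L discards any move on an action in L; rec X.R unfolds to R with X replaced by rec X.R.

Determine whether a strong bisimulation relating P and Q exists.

P ~ Q

LTS(P): 4 reachable states
  u0 = d.(0\{b,d} + a.0) + d.(0 + 0 + (0 + 0)) :: —d→ u1, —d→ u2
  u1 = 0 + 0 + (0 + 0) :: ·
  u2 = 0\{b,d} + a.0 :: —a→ u3
  u3 = 0 :: ·
LTS(Q): 4 reachable states
  v0 = d.(0\{b,d} + a.0) + d.(0 + 0 + (0 + 0 + 0)) :: —d→ v1, —d→ v2
  v1 = 0 + 0 + (0 + 0 + 0) :: ·
  v2 = 0\{b,d} + a.0 :: —a→ v3
  v3 = 0 :: ·
Coarsest stable partition (strong bisimilarity classes):
  B0 = {u0, v0}
  B1 = {u1, u3, v1, v3}
  B2 = {u2, v2}
u0 ∈ B0, v0 ∈ B0 → same block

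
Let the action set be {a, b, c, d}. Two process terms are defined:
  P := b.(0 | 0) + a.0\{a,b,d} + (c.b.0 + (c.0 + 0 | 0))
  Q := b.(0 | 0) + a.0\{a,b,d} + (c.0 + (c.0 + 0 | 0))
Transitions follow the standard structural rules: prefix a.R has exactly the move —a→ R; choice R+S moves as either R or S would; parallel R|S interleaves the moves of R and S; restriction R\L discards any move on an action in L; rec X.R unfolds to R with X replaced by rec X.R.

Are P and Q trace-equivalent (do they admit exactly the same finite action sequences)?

P's transition system — 5 states:
  u0 = b.(0 | 0) + a.0\{a,b,d} + (c.b.0 + (c.0 + 0 | 0)) | =a=> u1, =b=> u2, =c=> u3, =c=> u4
  u1 = 0\{a,b,d} | ·
  u2 = 0 | 0 | ·
  u3 = 0 | ·
  u4 = b.0 | =b=> u3
Q's transition system — 4 states:
  v0 = b.(0 | 0) + a.0\{a,b,d} + (c.0 + (c.0 + 0 | 0)) | =a=> v1, =b=> v2, =c=> v3
  v1 = 0\{a,b,d} | ·
  v2 = 0 | 0 | ·
  v3 = 0 | ·
Run σ = ⟨cb⟩ on P: start {u0}
  [1] c ⇒ {u3, u4}
  [2] b ⇒ {u3}
  P completes σ.
Run σ = ⟨cb⟩ on Q: start {v0}
  [1] c ⇒ {v3}
  [2] b ⇒ no successor for Q

NO — witness ⟨cb⟩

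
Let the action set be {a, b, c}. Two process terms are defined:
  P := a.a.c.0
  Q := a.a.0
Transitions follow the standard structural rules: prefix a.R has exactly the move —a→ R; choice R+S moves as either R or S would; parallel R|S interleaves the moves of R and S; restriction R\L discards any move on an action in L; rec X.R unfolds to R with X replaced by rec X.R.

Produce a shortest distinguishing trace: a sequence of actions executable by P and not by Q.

P's transition system — 4 states:
  m0 = a.a.c.0 :: =a=> m1
  m1 = a.c.0 :: =a=> m2
  m2 = c.0 :: =c=> m3
  m3 = 0 :: deadlocked
Q's transition system — 3 states:
  n0 = a.a.0 :: =a=> n1
  n1 = a.0 :: =a=> n2
  n2 = 0 :: deadlocked
Trace ⟨aac⟩ through P, begin at {m0}:
  [1] a ⇒ {m1}
  [2] a ⇒ {m2}
  [3] c ⇒ {m3}
  P completes σ.
Trace ⟨aac⟩ through Q, begin at {n0}:
  [1] a ⇒ {n1}
  [2] a ⇒ {n2}
  [3] c ⇒ ∅ (Q stuck)

aac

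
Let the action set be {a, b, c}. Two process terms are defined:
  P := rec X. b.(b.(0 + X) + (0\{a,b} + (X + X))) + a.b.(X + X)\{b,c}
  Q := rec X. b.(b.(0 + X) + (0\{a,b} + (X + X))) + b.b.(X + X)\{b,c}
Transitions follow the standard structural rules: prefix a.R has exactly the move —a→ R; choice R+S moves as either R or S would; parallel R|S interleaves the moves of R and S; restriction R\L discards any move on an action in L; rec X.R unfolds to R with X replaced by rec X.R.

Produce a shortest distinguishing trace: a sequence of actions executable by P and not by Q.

Reachable graph of P (6 states):
  m0 = rec X. b.(b.(0 + X) + (0\{a,b} + (X + X))) + a.b.(X + X)\{b,c} → ··a··> m1, ··b··> m2
  m1 = b.((rec X. b.(b.(0 + X) + (0\{a,b} + (X + X))) + a.b.(X + X)\{b,c}) + (rec X. b.(b.(0 + X) + (0\{a,b} + (X + X))) + a.b.(X + X)\{b,c}))\{b,c} → ··b··> m3
  m2 = b.(0 + (rec X. b.(b.(0 + X) + (0\{a,b} + (X + X))) + a.b.(X + X)\{b,c})) + (0\{a,b} + ((rec X. b.(b.(0 + X) + (0\{a,b} + (X + X))) + a.b.(X + X)\{b,c}) + (rec X. b.(b.(0 + X) + (0\{a,b} + (X + X))) + a.b.(X + X)\{b,c}))) → ··a··> m1, ··b··> m2, ··b··> m4
  m3 = ((rec X. b.(b.(0 + X) + (0\{a,b} + (X + X))) + a.b.(X + X)\{b,c}) + (rec X. b.(b.(0 + X) + (0\{a,b} + (X + X))) + a.b.(X + X)\{b,c}))\{b,c} → ··a··> m5
  m4 = 0 + (rec X. b.(b.(0 + X) + (0\{a,b} + (X + X))) + a.b.(X + X)\{b,c}) → ··a··> m1, ··b··> m2
  m5 = (b.((rec X. b.(b.(0 + X) + (0\{a,b} + (X + X))) + a.b.(X + X)\{b,c}) + (rec X. b.(b.(0 + X) + (0\{a,b} + (X + X))) + a.b.(X + X)\{b,c}))\{b,c})\{b,c} → ∅
Reachable graph of Q (5 states):
  n0 = rec X. b.(b.(0 + X) + (0\{a,b} + (X + X))) + b.b.(X + X)\{b,c} → ··b··> n1, ··b··> n2
  n1 = b.((rec X. b.(b.(0 + X) + (0\{a,b} + (X + X))) + b.b.(X + X)\{b,c}) + (rec X. b.(b.(0 + X) + (0\{a,b} + (X + X))) + b.b.(X + X)\{b,c}))\{b,c} → ··b··> n3
  n2 = b.(0 + (rec X. b.(b.(0 + X) + (0\{a,b} + (X + X))) + b.b.(X + X)\{b,c})) + (0\{a,b} + ((rec X. b.(b.(0 + X) + (0\{a,b} + (X + X))) + b.b.(X + X)\{b,c}) + (rec X. b.(b.(0 + X) + (0\{a,b} + (X + X))) + b.b.(X + X)\{b,c}))) → ··b··> n1, ··b··> n2, ··b··> n4
  n3 = ((rec X. b.(b.(0 + X) + (0\{a,b} + (X + X))) + b.b.(X + X)\{b,c}) + (rec X. b.(b.(0 + X) + (0\{a,b} + (X + X))) + b.b.(X + X)\{b,c}))\{b,c} → ∅
  n4 = 0 + (rec X. b.(b.(0 + X) + (0\{a,b} + (X + X))) + b.b.(X + X)\{b,c}) → ··b··> n1, ··b··> n2
Executing a from P (initial set {m0}):
  [1] a ⇒ {m1}
  P completes σ.
Executing a from Q (initial set {n0}):
  [1] a ⇒ ∅  — Q cannot continue

a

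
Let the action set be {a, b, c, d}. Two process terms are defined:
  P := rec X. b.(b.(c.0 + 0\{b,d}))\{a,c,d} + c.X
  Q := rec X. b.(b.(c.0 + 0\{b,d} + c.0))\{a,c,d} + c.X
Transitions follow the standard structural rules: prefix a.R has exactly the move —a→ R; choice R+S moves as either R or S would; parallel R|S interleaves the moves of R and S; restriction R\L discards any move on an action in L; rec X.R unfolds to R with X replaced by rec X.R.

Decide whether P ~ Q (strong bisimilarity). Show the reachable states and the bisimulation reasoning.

P's transition system — 3 states:
  s0 = rec X. b.(b.(c.0 + 0\{b,d}))\{a,c,d} + c.X → --b--▸ s1, --c--▸ s0
  s1 = (b.(c.0 + 0\{b,d}))\{a,c,d} → --b--▸ s2
  s2 = (c.0 + 0\{b,d})\{a,c,d} → stopped
Q's transition system — 3 states:
  t0 = rec X. b.(b.(c.0 + 0\{b,d} + c.0))\{a,c,d} + c.X → --b--▸ t1, --c--▸ t0
  t1 = (b.(c.0 + 0\{b,d} + c.0))\{a,c,d} → --b--▸ t2
  t2 = (c.0 + 0\{b,d} + c.0)\{a,c,d} → stopped
Coarsest stable partition (strong bisimilarity classes):
  B0 = {s0, t0}
  B1 = {s1, t1}
  B2 = {s2, t2}
s0 ∈ B0, t0 ∈ B0 → same block

P ~ Q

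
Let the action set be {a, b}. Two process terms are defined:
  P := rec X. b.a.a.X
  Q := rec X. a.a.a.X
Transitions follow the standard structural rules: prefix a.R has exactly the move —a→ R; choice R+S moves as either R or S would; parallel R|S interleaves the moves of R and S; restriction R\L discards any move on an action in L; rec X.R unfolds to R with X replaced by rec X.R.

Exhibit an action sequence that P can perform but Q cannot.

b

LTS(P): 3 reachable states
  s0 = rec X. b.a.a.X | ··b··> s1
  s1 = a.a.(rec X. b.a.a.X) | ··a··> s2
  s2 = a.(rec X. b.a.a.X) | ··a··> s0
LTS(Q): 3 reachable states
  t0 = rec X. a.a.a.X | ··a··> t1
  t1 = a.a.(rec X. a.a.a.X) | ··a··> t2
  t2 = a.(rec X. a.a.a.X) | ··a··> t0
Run σ = ⟨b⟩ on P: start {s0}
  [1] b ⇒ {s1}
  P completes σ.
Run σ = ⟨b⟩ on Q: start {t0}
  [1] b ⇒ no successor for Q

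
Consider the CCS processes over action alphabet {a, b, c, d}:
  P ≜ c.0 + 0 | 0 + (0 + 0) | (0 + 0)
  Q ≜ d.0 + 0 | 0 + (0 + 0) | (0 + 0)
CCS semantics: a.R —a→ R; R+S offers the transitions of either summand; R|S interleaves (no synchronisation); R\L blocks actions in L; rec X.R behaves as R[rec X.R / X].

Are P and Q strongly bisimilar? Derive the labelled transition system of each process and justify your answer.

P ≁ Q

LTS(P): 2 reachable states
  p0 = c.0 + 0 | 0 + (0 + 0) | (0 + 0) ⊢ --c--▸ p1
  p1 = 0 ⊢ stopped
LTS(Q): 2 reachable states
  q0 = d.0 + 0 | 0 + (0 + 0) | (0 + 0) ⊢ --d--▸ q1
  q1 = 0 ⊢ stopped
Partition-refinement fixed point:
  B0 = {p0}
  B1 = {p1, q1}
  B2 = {q0}
p0 ∈ B0, q0 ∈ B2 → different blocks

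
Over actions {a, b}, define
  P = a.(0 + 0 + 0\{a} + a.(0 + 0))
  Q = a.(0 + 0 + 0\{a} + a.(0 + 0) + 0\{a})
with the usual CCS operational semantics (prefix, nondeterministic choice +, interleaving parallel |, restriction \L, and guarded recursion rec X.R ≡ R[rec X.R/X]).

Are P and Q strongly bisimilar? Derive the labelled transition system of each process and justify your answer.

LTS(P): 3 reachable states
  u0 = a.(0 + 0 + 0\{a} + a.(0 + 0)) ⊢ --a--▸ u1
  u1 = 0 + 0 + 0\{a} + a.(0 + 0) ⊢ --a--▸ u2
  u2 = 0 + 0 ⊢ (no moves)
LTS(Q): 3 reachable states
  v0 = a.(0 + 0 + 0\{a} + a.(0 + 0) + 0\{a}) ⊢ --a--▸ v1
  v1 = 0 + 0 + 0\{a} + a.(0 + 0) + 0\{a} ⊢ --a--▸ v2
  v2 = 0 + 0 ⊢ (no moves)
Partition-refinement fixed point:
  B0 = {u0, v0}
  B1 = {u1, v1}
  B2 = {u2, v2}
u0 ∈ B0, v0 ∈ B0 → same block

bisimilar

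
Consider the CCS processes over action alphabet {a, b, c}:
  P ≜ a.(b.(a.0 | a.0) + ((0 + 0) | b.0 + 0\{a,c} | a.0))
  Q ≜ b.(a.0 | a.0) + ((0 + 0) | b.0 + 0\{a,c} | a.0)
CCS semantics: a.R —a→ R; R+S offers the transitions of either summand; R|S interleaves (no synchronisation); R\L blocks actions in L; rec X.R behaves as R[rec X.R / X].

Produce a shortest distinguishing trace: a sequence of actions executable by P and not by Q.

aa

Reachable graph of P (8 states):
  m0 = a.(b.(a.0 | a.0) + ((0 + 0) | b.0 + 0\{a,c} | a.0)) → -a-> m1
  m1 = b.(a.0 | a.0) + ((0 + 0) | b.0 + 0\{a,c} | a.0) → -a-> m2, -b-> m3, -b-> m4
  m2 = 0\{a,c} | 0 → (no moves)
  m3 = (0 + 0) | 0 → (no moves)
  m4 = a.0 | a.0 → -a-> m5, -a-> m6
  m5 = 0 | a.0 → -a-> m7
  m6 = a.0 | 0 → -a-> m7
  m7 = 0 | 0 → (no moves)
Reachable graph of Q (7 states):
  n0 = b.(a.0 | a.0) + ((0 + 0) | b.0 + 0\{a,c} | a.0) → -a-> n1, -b-> n2, -b-> n3
  n1 = 0\{a,c} | 0 → (no moves)
  n2 = (0 + 0) | 0 → (no moves)
  n3 = a.0 | a.0 → -a-> n4, -a-> n5
  n4 = 0 | a.0 → -a-> n6
  n5 = a.0 | 0 → -a-> n6
  n6 = 0 | 0 → (no moves)
Trace ⟨aa⟩ through P, begin at {m0}:
  step 1 (a): {m1}
  step 2 (a): {m2}
  ✓ P
Trace ⟨aa⟩ through Q, begin at {n0}:
  step 1 (a): {n1}
  step 2 (a): ∅  — Q cannot continue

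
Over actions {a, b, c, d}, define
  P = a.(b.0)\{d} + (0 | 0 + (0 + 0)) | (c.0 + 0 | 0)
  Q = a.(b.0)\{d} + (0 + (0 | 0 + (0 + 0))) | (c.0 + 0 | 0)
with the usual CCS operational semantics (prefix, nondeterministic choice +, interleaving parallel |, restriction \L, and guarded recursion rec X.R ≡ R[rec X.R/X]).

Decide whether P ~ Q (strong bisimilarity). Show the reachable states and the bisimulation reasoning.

P's transition system — 4 states:
  m0 = a.(b.0)\{d} + (0 | 0 + (0 + 0)) | (c.0 + 0 | 0) | --a--▸ m1, --c--▸ m2
  m1 = (b.0)\{d} | --b--▸ m3
  m2 = (0 | 0 + (0 + 0)) | 0 | ∅
  m3 = 0\{d} | ∅
Q's transition system — 4 states:
  n0 = a.(b.0)\{d} + (0 + (0 | 0 + (0 + 0))) | (c.0 + 0 | 0) | --a--▸ n1, --c--▸ n2
  n1 = (b.0)\{d} | --b--▸ n3
  n2 = (0 + (0 | 0 + (0 + 0))) | 0 | ∅
  n3 = 0\{d} | ∅
Partition-refinement fixed point:
  B0 = {m0, n0}
  B1 = {m2, m3, n2, n3}
  B2 = {m1, n1}
m0 ∈ B0, n0 ∈ B0 → same block

YES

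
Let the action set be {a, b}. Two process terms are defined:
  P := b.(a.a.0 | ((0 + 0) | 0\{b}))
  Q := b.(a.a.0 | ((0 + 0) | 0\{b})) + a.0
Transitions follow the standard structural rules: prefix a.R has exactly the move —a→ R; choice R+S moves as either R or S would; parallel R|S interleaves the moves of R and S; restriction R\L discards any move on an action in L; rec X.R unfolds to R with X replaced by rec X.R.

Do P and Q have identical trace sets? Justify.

LTS(P): 4 reachable states
  p0 = b.(a.a.0 | ((0 + 0) | 0\{b})) | =b=> p1
  p1 = a.a.0 | ((0 + 0) | 0\{b}) | =a=> p2
  p2 = a.0 | ((0 + 0) | 0\{b}) | =a=> p3
  p3 = 0 | ((0 + 0) | 0\{b}) | ∅
LTS(Q): 5 reachable states
  q0 = b.(a.a.0 | ((0 + 0) | 0\{b})) + a.0 | =a=> q1, =b=> q2
  q1 = 0 | ∅
  q2 = a.a.0 | ((0 + 0) | 0\{b}) | =a=> q3
  q3 = a.0 | ((0 + 0) | 0\{b}) | =a=> q4
  q4 = 0 | ((0 + 0) | 0\{b}) | ∅
Trace ⟨a⟩ through Q, begin at {q0}:
  after a @ step 1: {q1}
  — Q admits the full trace.
Trace ⟨a⟩ through P, begin at {p0}:
  after a @ step 1: ∅  — P cannot continue

NO — witness ⟨a⟩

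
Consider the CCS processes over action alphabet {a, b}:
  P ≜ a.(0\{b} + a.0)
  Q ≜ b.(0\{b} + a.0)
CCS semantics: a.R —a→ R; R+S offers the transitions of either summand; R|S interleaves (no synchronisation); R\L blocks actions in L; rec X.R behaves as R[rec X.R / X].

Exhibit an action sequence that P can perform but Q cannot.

a

Reachable graph of P (3 states):
  u0 = a.(0\{b} + a.0) → --a--▸ u1
  u1 = 0\{b} + a.0 → --a--▸ u2
  u2 = 0 → ·
Reachable graph of Q (3 states):
  v0 = b.(0\{b} + a.0) → --b--▸ v1
  v1 = 0\{b} + a.0 → --a--▸ v2
  v2 = 0 → ·
Executing a from P (initial set {u0}):
  [1] a ⇒ {u1}
  ✓ P
Executing a from Q (initial set {v0}):
  [1] a ⇒ no successor for Q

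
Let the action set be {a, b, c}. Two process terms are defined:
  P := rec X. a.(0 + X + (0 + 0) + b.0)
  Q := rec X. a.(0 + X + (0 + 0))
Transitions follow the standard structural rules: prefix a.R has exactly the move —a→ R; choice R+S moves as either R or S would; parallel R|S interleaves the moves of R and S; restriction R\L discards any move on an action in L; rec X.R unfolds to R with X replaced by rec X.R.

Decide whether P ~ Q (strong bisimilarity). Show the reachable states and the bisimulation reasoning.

NO

LTS(P): 3 reachable states
  s0 = rec X. a.(0 + X + (0 + 0) + b.0) has moves =a=> s1
  s1 = 0 + (rec X. a.(0 + X + (0 + 0) + b.0)) + (0 + 0) + b.0 has moves =a=> s1, =b=> s2
  s2 = 0 has moves (no moves)
LTS(Q): 2 reachable states
  t0 = rec X. a.(0 + X + (0 + 0)) has moves =a=> t1
  t1 = 0 + (rec X. a.(0 + X + (0 + 0))) + (0 + 0) has moves =a=> t1
Partition-refinement fixed point:
  B0 = {s0}
  B1 = {s1}
  B2 = {s2}
  B3 = {t0, t1}
s0 ∈ B0, t0 ∈ B3 → different blocks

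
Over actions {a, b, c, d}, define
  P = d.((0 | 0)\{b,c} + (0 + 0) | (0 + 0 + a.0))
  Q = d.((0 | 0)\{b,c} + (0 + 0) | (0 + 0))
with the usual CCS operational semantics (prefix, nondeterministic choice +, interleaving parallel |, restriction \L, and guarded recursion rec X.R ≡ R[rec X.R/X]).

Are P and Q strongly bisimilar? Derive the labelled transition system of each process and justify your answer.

Reachable graph of P (3 states):
  s0 = d.((0 | 0)\{b,c} + (0 + 0) | (0 + 0 + a.0)) | —d→ s1
  s1 = (0 | 0)\{b,c} + (0 + 0) | (0 + 0 + a.0) | —a→ s2
  s2 = (0 + 0) | 0 | ·
Reachable graph of Q (2 states):
  t0 = d.((0 | 0)\{b,c} + (0 + 0) | (0 + 0)) | —d→ t1
  t1 = (0 | 0)\{b,c} + (0 + 0) | (0 + 0) | ·
Partition-refinement fixed point:
  B0 = {s0}
  B1 = {s1}
  B2 = {s2, t1}
  B3 = {t0}
s0 ∈ B0, t0 ∈ B3 → different blocks

P ≁ Q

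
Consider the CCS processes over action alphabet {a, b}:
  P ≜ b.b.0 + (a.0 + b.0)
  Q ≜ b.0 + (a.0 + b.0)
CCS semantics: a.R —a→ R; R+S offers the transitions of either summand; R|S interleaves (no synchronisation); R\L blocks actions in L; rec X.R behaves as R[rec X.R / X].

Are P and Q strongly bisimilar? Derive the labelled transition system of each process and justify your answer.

not bisimilar

P's transition system — 3 states:
  m0 = b.b.0 + (a.0 + b.0) → --a--▸ m1, --b--▸ m1, --b--▸ m2
  m1 = 0 → ∅
  m2 = b.0 → --b--▸ m1
Q's transition system — 2 states:
  n0 = b.0 + (a.0 + b.0) → --a--▸ n1, --b--▸ n1
  n1 = 0 → ∅
Coarsest stable partition (strong bisimilarity classes):
  B0 = {m0}
  B1 = {m1, n1}
  B2 = {m2}
  B3 = {n0}
m0 ∈ B0, n0 ∈ B3 → different blocks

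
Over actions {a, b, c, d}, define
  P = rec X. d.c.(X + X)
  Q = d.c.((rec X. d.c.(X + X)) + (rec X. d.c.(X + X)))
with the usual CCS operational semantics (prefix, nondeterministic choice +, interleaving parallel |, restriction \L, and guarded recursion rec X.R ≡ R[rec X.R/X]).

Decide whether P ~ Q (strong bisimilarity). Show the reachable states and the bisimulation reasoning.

LTS(P): 3 reachable states
  m0 = rec X. d.c.(X + X) has moves --d--▸ m1
  m1 = c.((rec X. d.c.(X + X)) + (rec X. d.c.(X + X))) has moves --c--▸ m2
  m2 = (rec X. d.c.(X + X)) + (rec X. d.c.(X + X)) has moves --d--▸ m1
LTS(Q): 3 reachable states
  n0 = d.c.((rec X. d.c.(X + X)) + (rec X. d.c.(X + X))) has moves --d--▸ n1
  n1 = c.((rec X. d.c.(X + X)) + (rec X. d.c.(X + X))) has moves --c--▸ n2
  n2 = (rec X. d.c.(X + X)) + (rec X. d.c.(X + X)) has moves --d--▸ n1
Bisimilarity quotient blocks:
  B0 = {m0, m2, n0, n2}
  B1 = {m1, n1}
m0 ∈ B0, n0 ∈ B0 → same block

bisimilar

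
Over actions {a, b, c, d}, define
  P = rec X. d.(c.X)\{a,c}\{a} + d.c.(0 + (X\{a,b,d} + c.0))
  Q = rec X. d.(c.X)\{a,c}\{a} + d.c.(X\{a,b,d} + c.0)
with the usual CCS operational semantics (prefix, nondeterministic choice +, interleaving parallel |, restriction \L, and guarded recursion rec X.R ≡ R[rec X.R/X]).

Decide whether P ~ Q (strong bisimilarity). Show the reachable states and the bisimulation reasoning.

Reachable graph of P (5 states):
  s0 = rec X. d.(c.X)\{a,c}\{a} + d.c.(0 + (X\{a,b,d} + c.0)) has moves =d=> s1, =d=> s2
  s1 = (c.(rec X. d.(c.X)\{a,c}\{a} + d.c.(0 + (X\{a,b,d} + c.0))))\{a,c}\{a} has moves deadlocked
  s2 = c.(0 + ((rec X. d.(c.X)\{a,c}\{a} + d.c.(0 + (X\{a,b,d} + c.0)))\{a,b,d} + c.0)) has moves =c=> s3
  s3 = 0 + ((rec X. d.(c.X)\{a,c}\{a} + d.c.(0 + (X\{a,b,d} + c.0)))\{a,b,d} + c.0) has moves =c=> s4
  s4 = 0 has moves deadlocked
Reachable graph of Q (5 states):
  t0 = rec X. d.(c.X)\{a,c}\{a} + d.c.(X\{a,b,d} + c.0) has moves =d=> t1, =d=> t2
  t1 = (c.(rec X. d.(c.X)\{a,c}\{a} + d.c.(X\{a,b,d} + c.0)))\{a,c}\{a} has moves deadlocked
  t2 = c.((rec X. d.(c.X)\{a,c}\{a} + d.c.(X\{a,b,d} + c.0))\{a,b,d} + c.0) has moves =c=> t3
  t3 = (rec X. d.(c.X)\{a,c}\{a} + d.c.(X\{a,b,d} + c.0))\{a,b,d} + c.0 has moves =c=> t4
  t4 = 0 has moves deadlocked
Bisimilarity quotient blocks:
  B0 = {s0, t0}
  B1 = {s2, t2}
  B2 = {s3, t3}
  B3 = {s1, s4, t1, t4}
s0 ∈ B0, t0 ∈ B0 → same block

P ~ Q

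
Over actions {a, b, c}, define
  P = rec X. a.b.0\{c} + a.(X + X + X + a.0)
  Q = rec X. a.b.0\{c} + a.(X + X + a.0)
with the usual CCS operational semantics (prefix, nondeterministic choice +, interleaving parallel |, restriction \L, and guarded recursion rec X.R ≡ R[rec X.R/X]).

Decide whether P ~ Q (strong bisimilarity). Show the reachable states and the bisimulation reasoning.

LTS(P): 5 reachable states
  m0 = rec X. a.b.0\{c} + a.(X + X + X + a.0) → =a=> m1, =a=> m2
  m1 = (rec X. a.b.0\{c} + a.(X + X + X + a.0)) + (rec X. a.b.0\{c} + a.(X + X + X + a.0)) + (rec X. a.b.0\{c} + a.(X + X + X + a.0)) + a.0 → =a=> m1, =a=> m2, =a=> m3
  m2 = b.0\{c} → =b=> m4
  m3 = 0 → (no moves)
  m4 = 0\{c} → (no moves)
LTS(Q): 5 reachable states
  n0 = rec X. a.b.0\{c} + a.(X + X + a.0) → =a=> n1, =a=> n2
  n1 = (rec X. a.b.0\{c} + a.(X + X + a.0)) + (rec X. a.b.0\{c} + a.(X + X + a.0)) + a.0 → =a=> n1, =a=> n2, =a=> n3
  n2 = b.0\{c} → =b=> n4
  n3 = 0 → (no moves)
  n4 = 0\{c} → (no moves)
Bisimilarity quotient blocks:
  B0 = {m0, n0}
  B1 = {m1, n1}
  B2 = {m3, m4, n3, n4}
  B3 = {m2, n2}
m0 ∈ B0, n0 ∈ B0 → same block

P ~ Q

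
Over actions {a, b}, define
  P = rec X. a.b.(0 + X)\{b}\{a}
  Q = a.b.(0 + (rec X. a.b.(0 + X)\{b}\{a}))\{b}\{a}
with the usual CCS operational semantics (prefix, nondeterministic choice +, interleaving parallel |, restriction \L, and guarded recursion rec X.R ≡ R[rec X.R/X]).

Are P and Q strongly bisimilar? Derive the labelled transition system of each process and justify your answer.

YES

LTS(P): 3 reachable states
  s0 = rec X. a.b.(0 + X)\{b}\{a} | ··a··> s1
  s1 = b.(0 + (rec X. a.b.(0 + X)\{b}\{a}))\{b}\{a} | ··b··> s2
  s2 = (0 + (rec X. a.b.(0 + X)\{b}\{a}))\{b}\{a} | stopped
LTS(Q): 3 reachable states
  t0 = a.b.(0 + (rec X. a.b.(0 + X)\{b}\{a}))\{b}\{a} | ··a··> t1
  t1 = b.(0 + (rec X. a.b.(0 + X)\{b}\{a}))\{b}\{a} | ··b··> t2
  t2 = (0 + (rec X. a.b.(0 + X)\{b}\{a}))\{b}\{a} | stopped
Coarsest stable partition (strong bisimilarity classes):
  B0 = {s0, t0}
  B1 = {s1, t1}
  B2 = {s2, t2}
s0 ∈ B0, t0 ∈ B0 → same block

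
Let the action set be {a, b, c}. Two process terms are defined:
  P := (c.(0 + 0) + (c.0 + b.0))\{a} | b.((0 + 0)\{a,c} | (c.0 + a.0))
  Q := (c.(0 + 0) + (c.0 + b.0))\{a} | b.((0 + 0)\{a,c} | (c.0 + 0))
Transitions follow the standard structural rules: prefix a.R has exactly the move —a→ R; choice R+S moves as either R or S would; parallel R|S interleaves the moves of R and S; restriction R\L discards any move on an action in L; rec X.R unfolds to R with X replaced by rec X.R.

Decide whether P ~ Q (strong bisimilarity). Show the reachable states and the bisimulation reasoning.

Reachable graph of P (9 states):
  u0 = (c.(0 + 0) + (c.0 + b.0))\{a} | b.((0 + 0)\{a,c} | (c.0 + a.0)) has moves —b→ u1, —b→ u2, —c→ u2, —c→ u3
  u1 = (c.(0 + 0) + (c.0 + b.0))\{a} | ((0 + 0)\{a,c} | (c.0 + a.0)) has moves —a→ u4, —b→ u5, —c→ u4, —c→ u5, —c→ u6
  u2 = 0\{a} | b.((0 + 0)\{a,c} | (c.0 + a.0)) has moves —b→ u5
  u3 = (0 + 0)\{a} | b.((0 + 0)\{a,c} | (c.0 + a.0)) has moves —b→ u6
  u4 = (c.(0 + 0) + (c.0 + b.0))\{a} | ((0 + 0)\{a,c} | 0) has moves —b→ u7, —c→ u7, —c→ u8
  u5 = 0\{a} | ((0 + 0)\{a,c} | (c.0 + a.0)) has moves —a→ u7, —c→ u7
  u6 = (0 + 0)\{a} | ((0 + 0)\{a,c} | (c.0 + a.0)) has moves —a→ u8, —c→ u8
  u7 = 0\{a} | ((0 + 0)\{a,c} | 0) has moves ∅
  u8 = (0 + 0)\{a} | ((0 + 0)\{a,c} | 0) has moves ∅
Reachable graph of Q (9 states):
  v0 = (c.(0 + 0) + (c.0 + b.0))\{a} | b.((0 + 0)\{a,c} | (c.0 + 0)) has moves —b→ v1, —b→ v2, —c→ v2, —c→ v3
  v1 = (c.(0 + 0) + (c.0 + b.0))\{a} | ((0 + 0)\{a,c} | (c.0 + 0)) has moves —b→ v4, —c→ v4, —c→ v5, —c→ v6
  v2 = 0\{a} | b.((0 + 0)\{a,c} | (c.0 + 0)) has moves —b→ v4
  v3 = (0 + 0)\{a} | b.((0 + 0)\{a,c} | (c.0 + 0)) has moves —b→ v5
  v4 = 0\{a} | ((0 + 0)\{a,c} | (c.0 + 0)) has moves —c→ v7
  v5 = (0 + 0)\{a} | ((0 + 0)\{a,c} | (c.0 + 0)) has moves —c→ v8
  v6 = (c.(0 + 0) + (c.0 + b.0))\{a} | ((0 + 0)\{a,c} | 0) has moves —b→ v7, —c→ v7, —c→ v8
  v7 = 0\{a} | ((0 + 0)\{a,c} | 0) has moves ∅
  v8 = (0 + 0)\{a} | ((0 + 0)\{a,c} | 0) has moves ∅
Coarsest stable partition (strong bisimilarity classes):
  B0 = {u0}
  B1 = {u2, u3}
  B2 = {u5, u6}
  B3 = {u7, u8, v7, v8}
  B4 = {u1}
  B5 = {u4, v6}
  B6 = {v0}
  B7 = {v2, v3}
  B8 = {v4, v5}
  B9 = {v1}
u0 ∈ B0, v0 ∈ B6 → different blocks

NO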